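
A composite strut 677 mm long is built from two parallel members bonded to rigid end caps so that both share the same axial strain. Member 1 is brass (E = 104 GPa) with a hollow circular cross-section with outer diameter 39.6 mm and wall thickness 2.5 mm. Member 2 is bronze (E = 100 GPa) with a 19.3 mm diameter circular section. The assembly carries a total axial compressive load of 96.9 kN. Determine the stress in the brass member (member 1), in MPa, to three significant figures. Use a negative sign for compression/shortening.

-169 MPa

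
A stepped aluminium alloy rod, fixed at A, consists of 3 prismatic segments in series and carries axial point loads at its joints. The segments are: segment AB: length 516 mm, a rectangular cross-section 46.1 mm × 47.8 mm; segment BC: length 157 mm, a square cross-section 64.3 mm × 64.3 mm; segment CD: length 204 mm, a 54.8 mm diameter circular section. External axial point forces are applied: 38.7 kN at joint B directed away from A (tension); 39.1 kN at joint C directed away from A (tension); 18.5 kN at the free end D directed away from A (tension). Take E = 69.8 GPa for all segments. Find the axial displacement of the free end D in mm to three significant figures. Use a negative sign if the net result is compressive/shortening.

Internal axial forces (sectioning from the free end, tension +): N_CD = 18.5 kN, N_BC = 57.6 kN, N_AB = 96.3 kN.
A_AB = 2204 mm².
A_BC = 4134 mm².
A_CD = 2359 mm².
δ_AB = 96300·516/(2204·69800) = 0.3231 mm
δ_BC = 57600·157/(4134·69800) = 0.03134 mm
δ_CD = 18500·204/(2359·69800) = 0.02292 mm
δ = Σδ_i = 0.3773 mm.

0.377 mm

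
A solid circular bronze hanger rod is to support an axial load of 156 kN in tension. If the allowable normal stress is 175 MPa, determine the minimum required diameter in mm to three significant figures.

Required area A ≥ P/σ_allow = 156000/175 = 891.4 mm².
For a solid circular section, d ≥ √(4A/π) = 33.69 mm.

33.7 mm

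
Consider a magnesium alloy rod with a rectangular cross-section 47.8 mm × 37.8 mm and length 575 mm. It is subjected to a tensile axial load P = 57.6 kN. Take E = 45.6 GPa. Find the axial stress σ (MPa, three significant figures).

31.9 MPa

A = 1807 mm².
σ = N/A = 57600/1807 = 31.88 MPa.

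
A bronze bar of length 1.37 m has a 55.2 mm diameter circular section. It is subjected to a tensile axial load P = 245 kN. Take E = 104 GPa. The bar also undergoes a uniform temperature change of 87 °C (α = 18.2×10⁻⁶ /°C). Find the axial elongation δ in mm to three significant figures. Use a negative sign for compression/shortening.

A = 2393 mm².
δ_mech = NL/(AE) = 245000·1370/(2393·104000) = 1.349 mm.
δ_thermal = αLΔT = 18.2e-6·1370·87 = 2.169 mm.
δ = δ_mech + δ_thermal = 3.518 mm.

3.52 mm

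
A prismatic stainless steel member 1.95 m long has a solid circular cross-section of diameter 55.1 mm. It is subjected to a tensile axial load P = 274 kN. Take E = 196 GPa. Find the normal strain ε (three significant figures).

A = 2384 mm².
σ = N/A = 114.9 MPa; ε = σ/E = 114.9/196000 = 5.863e-04.

5.86e-04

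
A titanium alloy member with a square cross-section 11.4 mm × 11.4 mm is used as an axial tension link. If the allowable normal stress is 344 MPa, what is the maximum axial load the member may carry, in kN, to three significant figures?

44.7 kN

A = 130 mm².
P_max = σ_allow · A = 344 · 130 = 44710 N = 44.71 kN.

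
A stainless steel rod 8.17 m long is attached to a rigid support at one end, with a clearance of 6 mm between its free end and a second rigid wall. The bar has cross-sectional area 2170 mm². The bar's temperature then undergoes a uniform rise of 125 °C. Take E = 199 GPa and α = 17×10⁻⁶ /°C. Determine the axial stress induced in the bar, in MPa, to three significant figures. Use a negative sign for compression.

-277 MPa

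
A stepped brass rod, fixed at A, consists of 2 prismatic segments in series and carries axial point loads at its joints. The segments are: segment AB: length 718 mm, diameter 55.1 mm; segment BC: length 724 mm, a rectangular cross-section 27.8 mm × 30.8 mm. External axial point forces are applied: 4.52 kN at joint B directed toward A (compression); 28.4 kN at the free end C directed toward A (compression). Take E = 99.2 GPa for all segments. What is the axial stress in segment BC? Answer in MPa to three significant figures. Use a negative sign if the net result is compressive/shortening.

-33.2 MPa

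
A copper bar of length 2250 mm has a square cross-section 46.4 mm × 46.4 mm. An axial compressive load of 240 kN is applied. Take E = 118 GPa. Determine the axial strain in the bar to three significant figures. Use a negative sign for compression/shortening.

-9.45e-04

A = 2153 mm².
σ = N/A = -111.5 MPa; ε = σ/E = -111.5/118000 = -9.447e-04.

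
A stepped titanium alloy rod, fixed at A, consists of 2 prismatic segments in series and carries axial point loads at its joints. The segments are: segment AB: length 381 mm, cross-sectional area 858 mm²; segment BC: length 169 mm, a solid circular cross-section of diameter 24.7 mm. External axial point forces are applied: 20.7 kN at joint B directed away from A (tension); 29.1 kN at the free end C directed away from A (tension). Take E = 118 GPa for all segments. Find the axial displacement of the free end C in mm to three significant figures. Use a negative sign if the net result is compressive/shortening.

Internal axial forces (sectioning from the free end, tension +): N_BC = 29.1 kN, N_AB = 49.8 kN.
A_BC = 479.2 mm².
δ_AB = 49800·381/(858·118000) = 0.1874 mm
δ_BC = 29100·169/(479.2·118000) = 0.08698 mm
δ = Σδ_i = 0.2744 mm.

0.274 mm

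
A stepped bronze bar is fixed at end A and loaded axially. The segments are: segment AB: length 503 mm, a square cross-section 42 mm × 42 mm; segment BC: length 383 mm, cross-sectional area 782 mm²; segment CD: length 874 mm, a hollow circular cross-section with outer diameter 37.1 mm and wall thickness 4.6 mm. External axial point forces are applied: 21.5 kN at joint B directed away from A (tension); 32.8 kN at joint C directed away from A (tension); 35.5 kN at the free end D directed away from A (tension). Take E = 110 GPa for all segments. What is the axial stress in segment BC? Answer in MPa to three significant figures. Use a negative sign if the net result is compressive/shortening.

87.3 MPa

Internal axial forces (sectioning from the free end, tension +): N_CD = 35.5 kN, N_BC = 68.3 kN, N_AB = 89.8 kN.
σ_BC = N_BC/A_BC = 68300/782 = 87.34 MPa.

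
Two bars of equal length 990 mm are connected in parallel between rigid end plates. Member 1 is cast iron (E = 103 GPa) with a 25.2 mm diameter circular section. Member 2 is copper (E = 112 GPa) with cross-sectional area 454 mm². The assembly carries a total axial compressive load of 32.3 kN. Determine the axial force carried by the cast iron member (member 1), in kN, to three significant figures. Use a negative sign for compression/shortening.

A_1 = 498.8 mm².
Equal strain + equilibrium ⇒ each member carries load in proportion to AE: A₁E₁ = 51370000 N, A₂E₂ = 50850000 N, ΣAE = 102200000 N.
F₁ = P·A₁E₁/ΣAE = -32300·51370000/102200000 = -16230 N.

-16.2 kN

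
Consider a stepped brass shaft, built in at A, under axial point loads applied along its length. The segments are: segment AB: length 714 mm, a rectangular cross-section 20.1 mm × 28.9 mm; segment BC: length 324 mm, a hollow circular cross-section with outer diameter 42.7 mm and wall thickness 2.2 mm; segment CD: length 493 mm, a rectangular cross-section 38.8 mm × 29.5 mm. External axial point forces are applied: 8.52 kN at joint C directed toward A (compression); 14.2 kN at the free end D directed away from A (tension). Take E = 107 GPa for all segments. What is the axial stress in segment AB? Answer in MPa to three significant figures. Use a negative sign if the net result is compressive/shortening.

Internal axial forces (sectioning from the free end, tension +): N_CD = 14.2 kN, N_BC = 5.68 kN, N_AB = 5.68 kN.
A_AB = 580.9 mm².
σ_AB = N_AB/A_AB = 5680/580.9 = 9.778 MPa.

9.78 MPa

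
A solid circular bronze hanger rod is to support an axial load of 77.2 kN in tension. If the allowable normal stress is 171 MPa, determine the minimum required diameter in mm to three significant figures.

24.0 mm

Required area A ≥ P/σ_allow = 77200/171 = 451.5 mm².
For a solid circular section, d ≥ √(4A/π) = 23.98 mm.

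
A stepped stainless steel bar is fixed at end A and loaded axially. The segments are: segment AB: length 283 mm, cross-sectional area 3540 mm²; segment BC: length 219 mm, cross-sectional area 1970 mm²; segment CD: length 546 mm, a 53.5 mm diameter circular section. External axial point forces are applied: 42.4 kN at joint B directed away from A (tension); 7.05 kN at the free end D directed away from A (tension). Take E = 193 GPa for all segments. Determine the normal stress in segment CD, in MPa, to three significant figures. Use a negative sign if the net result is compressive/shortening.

Internal axial forces (sectioning from the free end, tension +): N_CD = 7.05 kN, N_BC = 7.05 kN, N_AB = 49.45 kN.
A_CD = 2248 mm².
σ_CD = N_CD/A_CD = 7050/2248 = 3.136 MPa.

3.14 MPa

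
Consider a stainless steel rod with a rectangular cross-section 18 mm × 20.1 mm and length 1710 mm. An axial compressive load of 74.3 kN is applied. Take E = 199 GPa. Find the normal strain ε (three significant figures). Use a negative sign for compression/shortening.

-0.00103

A = 361.8 mm².
σ = N/A = -205.4 MPa; ε = σ/E = -205.4/199000 = -1.032e-03.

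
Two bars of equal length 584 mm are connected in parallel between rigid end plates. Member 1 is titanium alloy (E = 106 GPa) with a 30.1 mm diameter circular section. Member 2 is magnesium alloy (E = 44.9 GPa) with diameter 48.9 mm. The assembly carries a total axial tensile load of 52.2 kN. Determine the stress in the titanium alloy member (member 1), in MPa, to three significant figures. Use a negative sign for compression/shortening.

34.6 MPa

A_1 = 711.6 mm².
A_2 = 1878 mm².
Equal strain + equilibrium ⇒ each member carries load in proportion to AE: A₁E₁ = 75430000 N, A₂E₂ = 84320000 N, ΣAE = 159800000 N.
σ₁ = P·E₁/ΣAE = 52200·106000/159800000 = 34.64 MPa.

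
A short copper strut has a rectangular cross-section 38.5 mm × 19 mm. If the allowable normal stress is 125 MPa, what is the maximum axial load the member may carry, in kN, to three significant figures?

91.4 kN

A = 731.5 mm².
P_max = σ_allow · A = 125 · 731.5 = 91440 N = 91.44 kN.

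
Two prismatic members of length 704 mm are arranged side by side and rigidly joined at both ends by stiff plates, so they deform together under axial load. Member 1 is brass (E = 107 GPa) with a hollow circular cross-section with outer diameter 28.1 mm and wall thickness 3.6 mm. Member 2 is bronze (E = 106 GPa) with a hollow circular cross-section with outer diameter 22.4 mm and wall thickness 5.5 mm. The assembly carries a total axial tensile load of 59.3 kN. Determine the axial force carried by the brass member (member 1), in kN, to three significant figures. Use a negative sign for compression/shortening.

29.0 kN

A_1 = 277.1 mm².
A_2 = 292 mm².
Equal strain + equilibrium ⇒ each member carries load in proportion to AE: A₁E₁ = 29650000 N, A₂E₂ = 30950000 N, ΣAE = 60600000 N.
F₁ = P·A₁E₁/ΣAE = 59300·29650000/60600000 = 29010 N.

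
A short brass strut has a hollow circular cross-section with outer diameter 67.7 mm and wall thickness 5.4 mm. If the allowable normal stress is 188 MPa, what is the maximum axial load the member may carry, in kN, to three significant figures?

199 kN

A = 1057 mm².
P_max = σ_allow · A = 188 · 1057 = 198700 N = 198.7 kN.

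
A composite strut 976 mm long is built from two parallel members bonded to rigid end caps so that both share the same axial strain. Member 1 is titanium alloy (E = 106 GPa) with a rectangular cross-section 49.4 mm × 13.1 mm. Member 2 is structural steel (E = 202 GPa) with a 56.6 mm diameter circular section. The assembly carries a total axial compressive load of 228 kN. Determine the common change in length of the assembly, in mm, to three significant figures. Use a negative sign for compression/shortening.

A_1 = 647.1 mm².
A_2 = 2516 mm².
Equal strain + equilibrium ⇒ each member carries load in proportion to AE: A₁E₁ = 68600000 N, A₂E₂ = 508200000 N, ΣAE = 576800000 N.
δ = PL/ΣAE = -228000·976/576800000 = -0.3858 mm.

-0.386 mm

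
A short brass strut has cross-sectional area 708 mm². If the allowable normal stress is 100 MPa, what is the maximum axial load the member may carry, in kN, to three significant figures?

70.8 kN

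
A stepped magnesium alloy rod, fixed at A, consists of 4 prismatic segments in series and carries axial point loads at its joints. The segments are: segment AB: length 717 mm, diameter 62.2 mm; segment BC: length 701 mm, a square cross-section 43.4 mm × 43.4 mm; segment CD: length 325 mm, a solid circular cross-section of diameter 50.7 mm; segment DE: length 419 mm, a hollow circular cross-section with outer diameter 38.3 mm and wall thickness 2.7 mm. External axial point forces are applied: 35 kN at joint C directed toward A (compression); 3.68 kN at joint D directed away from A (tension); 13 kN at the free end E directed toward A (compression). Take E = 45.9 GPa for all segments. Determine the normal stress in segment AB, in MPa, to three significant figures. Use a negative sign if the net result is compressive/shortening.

Internal axial forces (sectioning from the free end, tension +): N_DE = -13 kN, N_CD = -9.32 kN, N_BC = -44.32 kN, N_AB = -44.32 kN.
A_AB = 3039 mm².
σ_AB = N_AB/A_AB = -44320/3039 = -14.59 MPa.

-14.6 MPa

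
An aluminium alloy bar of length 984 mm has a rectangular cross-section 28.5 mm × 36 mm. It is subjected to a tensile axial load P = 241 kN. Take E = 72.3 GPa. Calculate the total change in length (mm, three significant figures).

A = 1026 mm².
δ_mech = NL/(AE) = 241000·984/(1026·72300) = 3.197 mm.

3.20 mm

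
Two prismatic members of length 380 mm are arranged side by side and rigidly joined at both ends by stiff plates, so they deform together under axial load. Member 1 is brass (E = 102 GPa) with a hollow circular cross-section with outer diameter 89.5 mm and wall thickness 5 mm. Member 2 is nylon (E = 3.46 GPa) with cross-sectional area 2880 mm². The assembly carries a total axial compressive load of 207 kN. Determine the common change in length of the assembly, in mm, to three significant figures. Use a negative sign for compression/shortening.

A_1 = 1327 mm².
Equal strain + equilibrium ⇒ each member carries load in proportion to AE: A₁E₁ = 135400000 N, A₂E₂ = 9965000 N, ΣAE = 145400000 N.
δ = PL/ΣAE = -207000·380/145400000 = -0.5412 mm.

-0.541 mm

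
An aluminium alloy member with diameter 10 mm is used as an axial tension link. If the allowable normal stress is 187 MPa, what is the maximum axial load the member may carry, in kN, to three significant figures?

14.7 kN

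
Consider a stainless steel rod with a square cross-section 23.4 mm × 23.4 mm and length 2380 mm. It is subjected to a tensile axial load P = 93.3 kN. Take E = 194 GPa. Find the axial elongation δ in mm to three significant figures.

2.09 mm

A = 547.6 mm².
δ_mech = NL/(AE) = 93300·2380/(547.6·194000) = 2.09 mm.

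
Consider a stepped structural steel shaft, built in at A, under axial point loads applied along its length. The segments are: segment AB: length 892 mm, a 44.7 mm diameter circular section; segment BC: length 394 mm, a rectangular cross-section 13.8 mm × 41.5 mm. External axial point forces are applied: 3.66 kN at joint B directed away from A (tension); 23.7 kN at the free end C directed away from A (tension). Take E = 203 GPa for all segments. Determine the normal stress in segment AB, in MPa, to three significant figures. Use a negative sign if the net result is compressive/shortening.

17.4 MPa

Internal axial forces (sectioning from the free end, tension +): N_BC = 23.7 kN, N_AB = 27.36 kN.
A_AB = 1569 mm².
σ_AB = N_AB/A_AB = 27360/1569 = 17.43 MPa.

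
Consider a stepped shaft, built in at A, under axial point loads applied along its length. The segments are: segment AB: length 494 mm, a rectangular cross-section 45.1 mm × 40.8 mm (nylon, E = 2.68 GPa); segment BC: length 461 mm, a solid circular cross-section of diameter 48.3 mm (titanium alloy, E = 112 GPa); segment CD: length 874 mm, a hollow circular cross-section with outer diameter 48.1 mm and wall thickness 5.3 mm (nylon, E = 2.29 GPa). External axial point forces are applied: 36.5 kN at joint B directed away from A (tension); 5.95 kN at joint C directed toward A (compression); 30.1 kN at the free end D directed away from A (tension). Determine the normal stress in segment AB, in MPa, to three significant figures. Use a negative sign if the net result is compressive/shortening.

Internal axial forces (sectioning from the free end, tension +): N_CD = 30.1 kN, N_BC = 24.15 kN, N_AB = 60.65 kN.
A_AB = 1840 mm².
σ_AB = N_AB/A_AB = 60650/1840 = 32.96 MPa.

33.0 MPa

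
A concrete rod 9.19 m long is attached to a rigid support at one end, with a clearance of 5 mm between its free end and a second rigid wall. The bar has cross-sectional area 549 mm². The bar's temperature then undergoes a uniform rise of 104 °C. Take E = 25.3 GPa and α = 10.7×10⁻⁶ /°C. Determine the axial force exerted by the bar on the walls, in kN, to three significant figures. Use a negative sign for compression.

Free thermal expansion αLΔT = 10.7e-6 · 9190 · 104 = 10.23 mm.
The walls engage after the gap closes; constrained expansion = 10.23 − 5 = 5.227 mm.
The walls impose strain ε = −(5.227)/9190 = -5.6873e-04; σ = Eε = 25300 · -5.6873e-04 = -14.39 MPa.
Wall reaction R = σ·A = -14.39·549 = -7899 N = -7.899 kN.

-7.90 kN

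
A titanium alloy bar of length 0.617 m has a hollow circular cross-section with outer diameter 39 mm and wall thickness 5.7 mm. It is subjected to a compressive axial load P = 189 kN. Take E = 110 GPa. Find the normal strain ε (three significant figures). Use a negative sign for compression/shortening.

A = 596.3 mm².
σ = N/A = -317 MPa; ε = σ/E = -317/110000 = -2.881e-03.

-0.00288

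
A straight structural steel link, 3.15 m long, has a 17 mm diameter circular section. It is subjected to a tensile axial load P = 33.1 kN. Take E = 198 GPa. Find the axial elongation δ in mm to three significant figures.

A = 227 mm².
δ_mech = NL/(AE) = 33100·3150/(227·198000) = 2.32 mm.

2.32 mm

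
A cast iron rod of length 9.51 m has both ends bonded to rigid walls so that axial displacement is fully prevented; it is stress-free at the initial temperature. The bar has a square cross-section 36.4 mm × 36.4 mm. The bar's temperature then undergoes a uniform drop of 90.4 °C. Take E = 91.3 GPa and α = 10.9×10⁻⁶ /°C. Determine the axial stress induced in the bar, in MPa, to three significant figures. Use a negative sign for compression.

90.0 MPa

Free thermal expansion αLΔT = 10.9e-6 · 9510 · -90.4 = -9.371 mm.
The walls impose strain ε = −(-9.371)/9510 = 9.8536e-04; σ = Eε = 91300 · 9.8536e-04 = 89.96 MPa.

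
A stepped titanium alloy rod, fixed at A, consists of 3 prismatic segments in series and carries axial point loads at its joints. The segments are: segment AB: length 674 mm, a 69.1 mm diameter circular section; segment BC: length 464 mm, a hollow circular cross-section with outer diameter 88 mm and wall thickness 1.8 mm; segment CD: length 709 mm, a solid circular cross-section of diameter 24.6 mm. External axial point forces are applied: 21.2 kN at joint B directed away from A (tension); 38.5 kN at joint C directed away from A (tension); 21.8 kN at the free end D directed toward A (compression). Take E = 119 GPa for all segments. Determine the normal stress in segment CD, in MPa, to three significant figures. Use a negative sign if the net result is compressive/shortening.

Internal axial forces (sectioning from the free end, tension +): N_CD = -21.8 kN, N_BC = 16.7 kN, N_AB = 37.9 kN.
A_CD = 475.3 mm².
σ_CD = N_CD/A_CD = -21800/475.3 = -45.87 MPa.

-45.9 MPa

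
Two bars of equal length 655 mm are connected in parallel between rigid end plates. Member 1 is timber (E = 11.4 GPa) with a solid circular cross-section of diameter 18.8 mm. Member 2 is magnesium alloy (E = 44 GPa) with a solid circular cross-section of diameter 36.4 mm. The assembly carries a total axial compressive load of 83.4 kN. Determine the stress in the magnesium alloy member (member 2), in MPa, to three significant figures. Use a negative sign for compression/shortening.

A_1 = 277.6 mm².
A_2 = 1041 mm².
Equal strain + equilibrium ⇒ each member carries load in proportion to AE: A₁E₁ = 3165000 N, A₂E₂ = 45790000 N, ΣAE = 48950000 N.
σ₂ = P·E₂/ΣAE = -83400·44000/48950000 = -74.96 MPa.

-75.0 MPa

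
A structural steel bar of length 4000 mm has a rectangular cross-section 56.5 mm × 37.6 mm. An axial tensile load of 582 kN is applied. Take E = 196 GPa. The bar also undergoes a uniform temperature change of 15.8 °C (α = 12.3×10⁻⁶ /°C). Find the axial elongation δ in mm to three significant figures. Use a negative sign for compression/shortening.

A = 2124 mm².
δ_mech = NL/(AE) = 582000·4000/(2124·196000) = 5.591 mm.
δ_thermal = αLΔT = 12.3e-6·4000·15.8 = 0.7774 mm.
δ = δ_mech + δ_thermal = 6.368 mm.

6.37 mm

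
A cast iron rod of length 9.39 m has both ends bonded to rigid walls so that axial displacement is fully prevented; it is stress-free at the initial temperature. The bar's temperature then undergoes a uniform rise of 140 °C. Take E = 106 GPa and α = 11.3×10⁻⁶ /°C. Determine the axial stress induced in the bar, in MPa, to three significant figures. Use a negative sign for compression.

-168 MPa

Free thermal expansion αLΔT = 11.3e-6 · 9390 · 140 = 14.85 mm.
The walls impose strain ε = −(14.85)/9390 = -1.5820e-03; σ = Eε = 106000 · -1.5820e-03 = -167.7 MPa.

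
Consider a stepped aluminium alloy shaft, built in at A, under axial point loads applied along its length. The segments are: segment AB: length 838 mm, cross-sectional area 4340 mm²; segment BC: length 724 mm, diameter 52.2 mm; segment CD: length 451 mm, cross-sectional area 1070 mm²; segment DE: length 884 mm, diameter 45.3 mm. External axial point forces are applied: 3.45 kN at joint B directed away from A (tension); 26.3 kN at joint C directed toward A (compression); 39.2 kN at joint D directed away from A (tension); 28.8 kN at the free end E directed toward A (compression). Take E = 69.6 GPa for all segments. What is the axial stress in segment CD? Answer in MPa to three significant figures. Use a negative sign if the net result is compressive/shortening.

9.72 MPa

Internal axial forces (sectioning from the free end, tension +): N_DE = -28.8 kN, N_CD = 10.4 kN, N_BC = -15.9 kN, N_AB = -12.45 kN.
σ_CD = N_CD/A_CD = 10400/1070 = 9.72 MPa.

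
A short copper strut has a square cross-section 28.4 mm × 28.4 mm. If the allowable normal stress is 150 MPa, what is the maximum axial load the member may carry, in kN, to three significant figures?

121 kN

A = 806.6 mm².
P_max = σ_allow · A = 150 · 806.6 = 121000 N = 121 kN.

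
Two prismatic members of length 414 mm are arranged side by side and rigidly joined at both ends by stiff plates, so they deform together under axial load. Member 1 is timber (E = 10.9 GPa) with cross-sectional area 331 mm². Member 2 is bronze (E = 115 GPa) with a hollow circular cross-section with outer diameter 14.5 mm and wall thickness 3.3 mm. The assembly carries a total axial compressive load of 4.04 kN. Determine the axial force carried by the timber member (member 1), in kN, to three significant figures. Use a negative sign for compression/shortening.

-0.859 kN

A_2 = 116.1 mm².
Equal strain + equilibrium ⇒ each member carries load in proportion to AE: A₁E₁ = 3608000 N, A₂E₂ = 13350000 N, ΣAE = 16960000 N.
F₁ = P·A₁E₁/ΣAE = -4040·3608000/16960000 = -859.4 N.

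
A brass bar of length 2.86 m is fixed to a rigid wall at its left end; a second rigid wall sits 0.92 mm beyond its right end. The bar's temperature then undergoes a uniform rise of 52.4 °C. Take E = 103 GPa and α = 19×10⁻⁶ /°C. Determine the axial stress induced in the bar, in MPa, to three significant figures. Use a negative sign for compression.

Free thermal expansion αLΔT = 19e-6 · 2860 · 52.4 = 2.847 mm.
The walls engage after the gap closes; constrained expansion = 2.847 − 0.92 = 1.927 mm.
The walls impose strain ε = −(1.927)/2860 = -6.7392e-04; σ = Eε = 103000 · -6.7392e-04 = -69.41 MPa.

-69.4 MPa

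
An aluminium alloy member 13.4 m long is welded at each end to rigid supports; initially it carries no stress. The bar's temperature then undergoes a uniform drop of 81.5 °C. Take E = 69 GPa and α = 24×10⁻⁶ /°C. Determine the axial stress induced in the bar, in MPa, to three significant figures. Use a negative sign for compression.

135 MPa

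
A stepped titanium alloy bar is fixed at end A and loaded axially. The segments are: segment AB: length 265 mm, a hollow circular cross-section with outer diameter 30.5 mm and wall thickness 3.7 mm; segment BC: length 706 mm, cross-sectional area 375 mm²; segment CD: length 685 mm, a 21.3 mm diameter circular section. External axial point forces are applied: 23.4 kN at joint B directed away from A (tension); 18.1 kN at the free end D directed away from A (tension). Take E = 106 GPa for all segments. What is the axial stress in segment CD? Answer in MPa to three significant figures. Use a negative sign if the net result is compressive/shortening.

50.8 MPa

Internal axial forces (sectioning from the free end, tension +): N_CD = 18.1 kN, N_BC = 18.1 kN, N_AB = 41.5 kN.
A_CD = 356.3 mm².
σ_CD = N_CD/A_CD = 18100/356.3 = 50.8 MPa.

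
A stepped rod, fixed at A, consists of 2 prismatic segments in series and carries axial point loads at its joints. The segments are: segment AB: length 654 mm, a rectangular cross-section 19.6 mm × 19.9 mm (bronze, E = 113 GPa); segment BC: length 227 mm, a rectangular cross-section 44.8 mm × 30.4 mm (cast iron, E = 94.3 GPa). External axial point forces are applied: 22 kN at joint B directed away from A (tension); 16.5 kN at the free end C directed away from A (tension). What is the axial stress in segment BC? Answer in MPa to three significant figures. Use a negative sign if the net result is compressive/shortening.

Internal axial forces (sectioning from the free end, tension +): N_BC = 16.5 kN, N_AB = 38.5 kN.
A_BC = 1362 mm².
σ_BC = N_BC/A_BC = 16500/1362 = 12.12 MPa.

12.1 MPa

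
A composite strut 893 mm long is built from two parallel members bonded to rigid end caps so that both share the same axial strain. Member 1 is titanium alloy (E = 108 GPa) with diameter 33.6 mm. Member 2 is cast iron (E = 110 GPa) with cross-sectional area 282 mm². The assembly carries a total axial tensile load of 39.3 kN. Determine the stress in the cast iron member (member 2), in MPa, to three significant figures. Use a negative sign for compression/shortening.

A_1 = 886.7 mm².
Equal strain + equilibrium ⇒ each member carries load in proportion to AE: A₁E₁ = 95760000 N, A₂E₂ = 31020000 N, ΣAE = 126800000 N.
σ₂ = P·E₂/ΣAE = 39300·110000/126800000 = 34.1 MPa.

34.1 MPa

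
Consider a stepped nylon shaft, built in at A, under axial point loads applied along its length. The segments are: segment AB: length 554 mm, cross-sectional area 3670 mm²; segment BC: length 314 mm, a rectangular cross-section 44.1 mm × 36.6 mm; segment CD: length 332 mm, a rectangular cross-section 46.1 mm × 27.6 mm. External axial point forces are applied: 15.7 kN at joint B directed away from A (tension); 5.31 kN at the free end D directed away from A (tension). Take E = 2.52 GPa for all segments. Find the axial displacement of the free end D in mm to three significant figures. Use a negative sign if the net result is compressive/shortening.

2.22 mm

Internal axial forces (sectioning from the free end, tension +): N_CD = 5.31 kN, N_BC = 5.31 kN, N_AB = 21.01 kN.
A_BC = 1614 mm².
A_CD = 1272 mm².
δ_AB = 21010·554/(3670·2520) = 1.259 mm
δ_BC = 5310·314/(1614·2520) = 0.4099 mm
δ_CD = 5310·332/(1272·2520) = 0.5498 mm
δ = Σδ_i = 2.218 mm.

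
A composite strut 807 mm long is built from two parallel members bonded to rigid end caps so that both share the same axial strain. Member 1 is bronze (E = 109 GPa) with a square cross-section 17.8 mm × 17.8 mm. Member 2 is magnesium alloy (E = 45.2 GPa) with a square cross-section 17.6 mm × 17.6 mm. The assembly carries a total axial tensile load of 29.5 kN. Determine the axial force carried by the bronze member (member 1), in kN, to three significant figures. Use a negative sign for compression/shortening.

A_1 = 316.8 mm².
A_2 = 309.8 mm².
Equal strain + equilibrium ⇒ each member carries load in proportion to AE: A₁E₁ = 34540000 N, A₂E₂ = 14000000 N, ΣAE = 48540000 N.
F₁ = P·A₁E₁/ΣAE = 29500·34540000/48540000 = 20990 N.

21.0 kN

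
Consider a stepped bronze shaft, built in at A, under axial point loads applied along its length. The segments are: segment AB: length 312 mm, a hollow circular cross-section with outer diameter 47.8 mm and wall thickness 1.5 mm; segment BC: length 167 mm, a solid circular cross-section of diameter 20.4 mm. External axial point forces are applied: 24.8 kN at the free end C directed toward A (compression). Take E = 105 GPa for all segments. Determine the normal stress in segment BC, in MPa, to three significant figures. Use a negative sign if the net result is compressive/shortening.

-75.9 MPa

Internal axial forces (sectioning from the free end, tension +): N_BC = -24.8 kN, N_AB = -24.8 kN.
A_BC = 326.9 mm².
σ_BC = N_BC/A_BC = -24800/326.9 = -75.88 MPa.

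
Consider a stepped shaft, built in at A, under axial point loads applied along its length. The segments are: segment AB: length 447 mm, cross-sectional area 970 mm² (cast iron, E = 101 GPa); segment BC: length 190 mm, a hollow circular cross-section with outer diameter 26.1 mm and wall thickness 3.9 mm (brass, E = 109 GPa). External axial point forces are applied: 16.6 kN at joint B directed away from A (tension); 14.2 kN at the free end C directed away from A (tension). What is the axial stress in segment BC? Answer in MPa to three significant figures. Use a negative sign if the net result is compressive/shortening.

Internal axial forces (sectioning from the free end, tension +): N_BC = 14.2 kN, N_AB = 30.8 kN.
A_BC = 272 mm².
σ_BC = N_BC/A_BC = 14200/272 = 52.21 MPa.

52.2 MPa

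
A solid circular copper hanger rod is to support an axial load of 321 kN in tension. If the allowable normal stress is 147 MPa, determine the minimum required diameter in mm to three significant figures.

52.7 mm

Required area A ≥ P/σ_allow = 321000/147 = 2184 mm².
For a solid circular section, d ≥ √(4A/π) = 52.73 mm.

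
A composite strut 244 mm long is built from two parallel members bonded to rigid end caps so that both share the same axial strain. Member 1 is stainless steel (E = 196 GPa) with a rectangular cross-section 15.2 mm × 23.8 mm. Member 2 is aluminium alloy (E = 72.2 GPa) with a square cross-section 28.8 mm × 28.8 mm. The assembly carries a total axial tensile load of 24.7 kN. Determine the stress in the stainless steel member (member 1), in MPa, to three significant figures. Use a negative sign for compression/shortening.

37.0 MPa

A_1 = 361.8 mm².
A_2 = 829.4 mm².
Equal strain + equilibrium ⇒ each member carries load in proportion to AE: A₁E₁ = 70900000 N, A₂E₂ = 59890000 N, ΣAE = 130800000 N.
σ₁ = P·E₁/ΣAE = 24700·196000/130800000 = 37.01 MPa.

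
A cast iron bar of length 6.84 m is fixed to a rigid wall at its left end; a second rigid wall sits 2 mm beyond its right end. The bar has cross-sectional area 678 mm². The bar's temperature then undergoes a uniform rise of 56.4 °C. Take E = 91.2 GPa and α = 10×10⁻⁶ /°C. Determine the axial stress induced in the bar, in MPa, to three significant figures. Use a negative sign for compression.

Free thermal expansion αLΔT = 10e-6 · 6840 · 56.4 = 3.858 mm.
The walls engage after the gap closes; constrained expansion = 3.858 − 2 = 1.858 mm.
The walls impose strain ε = −(1.858)/6840 = -2.7160e-04; σ = Eε = 91200 · -2.7160e-04 = -24.77 MPa.

-24.8 MPa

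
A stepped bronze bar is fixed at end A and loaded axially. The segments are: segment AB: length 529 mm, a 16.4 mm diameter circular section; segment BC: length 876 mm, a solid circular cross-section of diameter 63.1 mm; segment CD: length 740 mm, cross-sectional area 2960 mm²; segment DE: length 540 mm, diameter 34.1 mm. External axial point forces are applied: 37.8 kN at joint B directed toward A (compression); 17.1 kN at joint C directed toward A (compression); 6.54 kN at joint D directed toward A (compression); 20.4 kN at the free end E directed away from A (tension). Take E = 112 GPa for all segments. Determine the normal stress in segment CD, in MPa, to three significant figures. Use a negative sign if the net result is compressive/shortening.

4.68 MPa

Internal axial forces (sectioning from the free end, tension +): N_DE = 20.4 kN, N_CD = 13.86 kN, N_BC = -3.24 kN, N_AB = -41.04 kN.
σ_CD = N_CD/A_CD = 13860/2960 = 4.682 MPa.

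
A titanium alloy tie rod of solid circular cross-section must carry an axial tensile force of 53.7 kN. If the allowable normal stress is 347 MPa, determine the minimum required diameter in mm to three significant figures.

Required area A ≥ P/σ_allow = 53700/347 = 154.8 mm².
For a solid circular section, d ≥ √(4A/π) = 14.04 mm.

14.0 mm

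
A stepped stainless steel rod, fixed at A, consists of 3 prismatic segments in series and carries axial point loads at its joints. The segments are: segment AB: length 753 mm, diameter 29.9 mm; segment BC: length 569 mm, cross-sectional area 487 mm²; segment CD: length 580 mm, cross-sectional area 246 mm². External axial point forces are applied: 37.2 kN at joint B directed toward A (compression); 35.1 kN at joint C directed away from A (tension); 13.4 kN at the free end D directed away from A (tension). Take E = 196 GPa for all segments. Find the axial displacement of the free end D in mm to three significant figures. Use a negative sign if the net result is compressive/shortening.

Internal axial forces (sectioning from the free end, tension +): N_CD = 13.4 kN, N_BC = 48.5 kN, N_AB = 11.3 kN.
A_AB = 702.2 mm².
δ_AB = 11300·753/(702.2·196000) = 0.06183 mm
δ_BC = 48500·569/(487·196000) = 0.2891 mm
δ_CD = 13400·580/(246·196000) = 0.1612 mm
δ = Σδ_i = 0.5121 mm.

0.512 mm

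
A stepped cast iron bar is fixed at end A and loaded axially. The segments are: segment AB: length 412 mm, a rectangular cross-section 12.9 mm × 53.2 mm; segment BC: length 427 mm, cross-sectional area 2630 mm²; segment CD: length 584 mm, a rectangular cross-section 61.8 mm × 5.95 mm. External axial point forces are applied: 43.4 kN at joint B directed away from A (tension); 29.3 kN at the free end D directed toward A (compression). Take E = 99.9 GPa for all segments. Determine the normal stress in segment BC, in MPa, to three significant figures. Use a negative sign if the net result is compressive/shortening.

-11.1 MPa

Internal axial forces (sectioning from the free end, tension +): N_CD = -29.3 kN, N_BC = -29.3 kN, N_AB = 14.1 kN.
σ_BC = N_BC/A_BC = -29300/2630 = -11.14 MPa.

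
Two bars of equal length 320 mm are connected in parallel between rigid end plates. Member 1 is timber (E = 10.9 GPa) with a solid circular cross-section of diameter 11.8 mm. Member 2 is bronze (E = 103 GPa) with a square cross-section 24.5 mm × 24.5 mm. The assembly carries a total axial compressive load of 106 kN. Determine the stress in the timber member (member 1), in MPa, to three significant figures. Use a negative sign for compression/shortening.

-18.3 MPa

A_1 = 109.4 mm².
A_2 = 600.2 mm².
Equal strain + equilibrium ⇒ each member carries load in proportion to AE: A₁E₁ = 1192000 N, A₂E₂ = 61830000 N, ΣAE = 63020000 N.
σ₁ = P·E₁/ΣAE = -106000·10900/63020000 = -18.33 MPa.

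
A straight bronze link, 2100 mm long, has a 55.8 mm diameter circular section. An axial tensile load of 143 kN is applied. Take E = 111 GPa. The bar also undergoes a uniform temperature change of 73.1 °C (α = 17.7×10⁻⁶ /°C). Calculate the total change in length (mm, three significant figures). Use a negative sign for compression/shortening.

A = 2445 mm².
δ_mech = NL/(AE) = 143000·2100/(2445·111000) = 1.106 mm.
δ_thermal = αLΔT = 17.7e-6·2100·73.1 = 2.717 mm.
δ = δ_mech + δ_thermal = 3.823 mm.

3.82 mm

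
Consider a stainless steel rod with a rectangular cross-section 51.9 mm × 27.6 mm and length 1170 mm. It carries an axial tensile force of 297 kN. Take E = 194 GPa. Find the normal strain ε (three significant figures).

0.00107

A = 1432 mm².
σ = N/A = 207.3 MPa; ε = σ/E = 207.3/194000 = 1.069e-03.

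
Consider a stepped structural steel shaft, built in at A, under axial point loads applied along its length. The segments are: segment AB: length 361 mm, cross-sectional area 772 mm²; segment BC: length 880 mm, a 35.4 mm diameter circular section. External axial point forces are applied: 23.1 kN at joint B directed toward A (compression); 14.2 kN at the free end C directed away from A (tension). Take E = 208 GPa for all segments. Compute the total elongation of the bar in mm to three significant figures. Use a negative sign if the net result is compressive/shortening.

Internal axial forces (sectioning from the free end, tension +): N_BC = 14.2 kN, N_AB = -8.9 kN.
A_BC = 984.2 mm².
δ_AB = -8900·361/(772·208000) = -0.02001 mm
δ_BC = 14200·880/(984.2·208000) = 0.06104 mm
δ = Σδ_i = 0.04103 mm.

0.0410 mm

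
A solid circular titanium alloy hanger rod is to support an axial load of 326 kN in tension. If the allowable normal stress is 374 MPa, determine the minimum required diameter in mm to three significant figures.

33.3 mm

Required area A ≥ P/σ_allow = 326000/374 = 871.7 mm².
For a solid circular section, d ≥ √(4A/π) = 33.31 mm.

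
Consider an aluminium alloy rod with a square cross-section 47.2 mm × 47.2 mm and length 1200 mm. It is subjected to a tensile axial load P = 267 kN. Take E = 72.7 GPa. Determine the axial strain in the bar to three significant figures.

0.00165

A = 2228 mm².
σ = N/A = 119.8 MPa; ε = σ/E = 119.8/72700 = 1.649e-03.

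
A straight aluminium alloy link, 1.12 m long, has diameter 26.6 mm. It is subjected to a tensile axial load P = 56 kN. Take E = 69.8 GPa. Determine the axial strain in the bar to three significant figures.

0.00144

A = 555.7 mm².
σ = N/A = 100.8 MPa; ε = σ/E = 100.8/69800 = 1.444e-03.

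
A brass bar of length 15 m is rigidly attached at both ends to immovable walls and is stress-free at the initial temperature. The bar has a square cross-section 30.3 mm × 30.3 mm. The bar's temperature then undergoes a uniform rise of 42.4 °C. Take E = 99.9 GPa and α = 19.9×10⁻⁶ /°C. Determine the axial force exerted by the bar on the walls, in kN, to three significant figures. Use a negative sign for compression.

Free thermal expansion αLΔT = 19.9e-6 · 15000 · 42.4 = 12.66 mm.
The walls impose strain ε = −(12.66)/15000 = -8.4376e-04; σ = Eε = 99900 · -8.4376e-04 = -84.29 MPa.
Wall reaction R = σ·A = -84.29·918.1 = -77390 N = -77.39 kN.

-77.4 kN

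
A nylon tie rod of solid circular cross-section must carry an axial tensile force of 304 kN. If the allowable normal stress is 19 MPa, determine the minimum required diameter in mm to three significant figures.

Required area A ≥ P/σ_allow = 304000/19 = 16000 mm².
For a solid circular section, d ≥ √(4A/π) = 142.7 mm.

143 mm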